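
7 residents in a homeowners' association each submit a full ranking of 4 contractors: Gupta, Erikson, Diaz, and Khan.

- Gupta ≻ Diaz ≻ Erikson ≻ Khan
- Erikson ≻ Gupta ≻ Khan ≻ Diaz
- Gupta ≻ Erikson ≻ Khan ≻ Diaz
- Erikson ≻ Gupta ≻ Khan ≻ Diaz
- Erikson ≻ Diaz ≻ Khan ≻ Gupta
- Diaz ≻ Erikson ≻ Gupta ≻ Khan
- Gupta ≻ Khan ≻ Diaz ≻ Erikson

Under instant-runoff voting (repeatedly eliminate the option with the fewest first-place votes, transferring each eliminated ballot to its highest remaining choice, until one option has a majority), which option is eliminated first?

Round 1: Gupta 3, Erikson 3, Diaz 1, Khan 0. Khan has the fewest and is eliminated.
Round 2: Gupta 3, Erikson 3, Diaz 1. Diaz has the fewest and is eliminated.
Round 3: Erikson 4, Gupta 3. Erikson has a majority.

Khan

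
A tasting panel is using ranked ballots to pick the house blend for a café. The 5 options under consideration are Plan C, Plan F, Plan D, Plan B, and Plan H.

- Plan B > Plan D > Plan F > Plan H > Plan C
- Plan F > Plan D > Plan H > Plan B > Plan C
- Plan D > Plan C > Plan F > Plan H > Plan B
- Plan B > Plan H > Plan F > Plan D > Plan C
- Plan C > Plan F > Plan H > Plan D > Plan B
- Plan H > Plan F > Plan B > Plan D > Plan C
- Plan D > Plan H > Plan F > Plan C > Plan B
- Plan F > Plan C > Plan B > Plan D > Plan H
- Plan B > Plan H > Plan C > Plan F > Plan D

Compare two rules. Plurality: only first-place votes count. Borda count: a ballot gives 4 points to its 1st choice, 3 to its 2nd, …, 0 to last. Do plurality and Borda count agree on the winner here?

No

Plurality first-place counts: Plan C 1, Plan F 2, Plan D 2, Plan B 3, Plan H 1 → Plan B.
Borda totals: Plan C 13, Plan F 23, Plan D 18, Plan B 17, Plan H 19 → Plan F.
The two rules disagree: plurality picks Plan B, Borda picks Plan F.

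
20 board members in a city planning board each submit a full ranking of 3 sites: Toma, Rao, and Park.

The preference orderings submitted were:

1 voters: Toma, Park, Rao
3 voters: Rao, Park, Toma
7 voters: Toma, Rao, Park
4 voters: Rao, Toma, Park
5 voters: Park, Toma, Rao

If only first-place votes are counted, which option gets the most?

Toma

First-place vote totals:
  Toma: 8
  Rao: 7
  Park: 5
Toma has the most first-place votes.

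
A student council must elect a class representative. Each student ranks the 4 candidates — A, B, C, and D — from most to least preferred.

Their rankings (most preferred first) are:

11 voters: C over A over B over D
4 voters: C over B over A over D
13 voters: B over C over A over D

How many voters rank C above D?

Ballots ranking C above D: 11+4+13 = 28.
Ballots ranking D above C: 0.
So 28 of 28 voters prefer C to D.

28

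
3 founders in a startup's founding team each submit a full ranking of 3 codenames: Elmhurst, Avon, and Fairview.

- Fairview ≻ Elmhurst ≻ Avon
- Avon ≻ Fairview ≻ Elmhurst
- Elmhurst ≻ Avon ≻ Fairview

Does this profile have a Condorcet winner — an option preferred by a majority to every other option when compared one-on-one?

Head-to-head results (3 voters total):
Elmhurst vs Avon: Elmhurst wins 2–1.
Elmhurst vs Fairview: Fairview wins 2–1.
Avon vs Fairview: Avon wins 2–1.
No candidate beats all others: Elmhurst beats Avon beats Fairview beats Elmhurst, a majority cycle.

No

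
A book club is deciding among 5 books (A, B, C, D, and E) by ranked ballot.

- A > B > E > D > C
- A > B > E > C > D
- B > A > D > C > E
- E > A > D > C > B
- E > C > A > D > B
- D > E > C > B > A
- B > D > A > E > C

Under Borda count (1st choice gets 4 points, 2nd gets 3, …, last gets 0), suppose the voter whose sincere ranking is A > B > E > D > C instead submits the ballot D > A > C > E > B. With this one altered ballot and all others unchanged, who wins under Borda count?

Borda totals with the altered ballot: A 17, B 12, C 10, D 16, E 15.
The winner is unchanged: still A.

A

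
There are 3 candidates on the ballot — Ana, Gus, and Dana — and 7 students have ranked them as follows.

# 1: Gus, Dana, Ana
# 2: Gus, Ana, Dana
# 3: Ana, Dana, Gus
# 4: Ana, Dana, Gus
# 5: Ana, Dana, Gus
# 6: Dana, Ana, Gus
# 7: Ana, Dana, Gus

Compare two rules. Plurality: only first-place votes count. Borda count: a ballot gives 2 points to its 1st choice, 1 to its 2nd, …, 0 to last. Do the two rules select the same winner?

Plurality first-place counts: Ana 4, Gus 2, Dana 1 → Ana.
Borda totals: Ana 10, Gus 4, Dana 7 → Ana.
The two rules agree on Ana.

Yes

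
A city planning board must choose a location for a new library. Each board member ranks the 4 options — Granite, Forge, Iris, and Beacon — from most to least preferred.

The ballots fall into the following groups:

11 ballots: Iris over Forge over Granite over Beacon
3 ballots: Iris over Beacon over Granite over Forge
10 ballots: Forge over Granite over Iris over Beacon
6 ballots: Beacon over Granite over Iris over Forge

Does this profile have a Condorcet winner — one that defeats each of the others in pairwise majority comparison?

No

Head-to-head results (30 voters total):
Granite vs Forge: Forge wins 21–9.
Granite vs Iris: Granite wins 16–14.
Granite vs Beacon: Granite wins 21–9.
Forge vs Iris: Iris wins 20–10.
Forge vs Beacon: Forge wins 21–9.
Iris vs Beacon: Iris wins 24–6.
No candidate beats all others: Granite beats Iris beats Forge beats Granite, a majority cycle.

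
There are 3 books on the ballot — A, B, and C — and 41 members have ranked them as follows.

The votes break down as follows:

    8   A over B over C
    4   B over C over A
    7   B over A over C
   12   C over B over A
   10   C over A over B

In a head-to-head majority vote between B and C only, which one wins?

C

Ballots ranking B above C: 8+4+7 = 19.
Ballots ranking C above B: 12+10 = 22.
C wins the head-to-head, 22–19.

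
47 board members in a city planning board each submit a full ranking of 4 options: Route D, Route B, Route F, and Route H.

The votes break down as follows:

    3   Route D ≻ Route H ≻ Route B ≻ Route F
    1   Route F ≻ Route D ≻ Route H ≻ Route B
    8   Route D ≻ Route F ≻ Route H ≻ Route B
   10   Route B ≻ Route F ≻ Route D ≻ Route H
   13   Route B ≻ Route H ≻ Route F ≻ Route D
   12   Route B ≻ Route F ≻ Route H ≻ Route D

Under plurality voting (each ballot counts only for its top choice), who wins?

Route B

First-place vote totals:
  Route D: 11
  Route B: 35
  Route F: 1
  Route H: 0
Route B has the most first-place votes.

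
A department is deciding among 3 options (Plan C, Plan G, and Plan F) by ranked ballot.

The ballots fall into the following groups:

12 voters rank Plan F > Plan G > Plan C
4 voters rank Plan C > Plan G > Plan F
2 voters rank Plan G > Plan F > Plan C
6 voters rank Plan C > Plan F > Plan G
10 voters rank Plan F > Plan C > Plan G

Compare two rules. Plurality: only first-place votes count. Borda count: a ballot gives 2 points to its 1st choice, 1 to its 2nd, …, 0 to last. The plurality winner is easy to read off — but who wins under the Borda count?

Plan F

Plurality first-place counts: Plan C 10, Plan G 2, Plan F 22 → Plan F.
Borda totals: Plan C 30, Plan G 20, Plan F 52 → Plan F.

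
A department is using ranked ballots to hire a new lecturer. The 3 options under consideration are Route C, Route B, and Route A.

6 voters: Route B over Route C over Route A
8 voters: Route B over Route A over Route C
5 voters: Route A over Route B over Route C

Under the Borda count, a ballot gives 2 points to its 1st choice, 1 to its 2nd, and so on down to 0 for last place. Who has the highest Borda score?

Borda scores:
  Route C: 6·1 + 8·0 + 5·0 = 6
  Route B: 6·2 + 8·2 + 5·1 = 33
  Route A: 6·0 + 8·1 + 5·2 = 18
Route B has the highest total.

Route B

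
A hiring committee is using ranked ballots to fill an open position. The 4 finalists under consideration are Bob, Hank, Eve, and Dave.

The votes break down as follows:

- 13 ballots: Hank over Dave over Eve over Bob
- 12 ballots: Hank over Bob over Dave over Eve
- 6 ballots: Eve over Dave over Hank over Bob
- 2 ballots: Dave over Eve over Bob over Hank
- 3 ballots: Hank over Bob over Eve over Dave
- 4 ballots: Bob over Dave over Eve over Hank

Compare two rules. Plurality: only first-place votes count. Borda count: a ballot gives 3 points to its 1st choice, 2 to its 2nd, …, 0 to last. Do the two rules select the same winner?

Yes

Plurality first-place counts: Bob 4, Hank 28, Eve 6, Dave 2 → Hank.
Borda totals: Bob 44, Hank 90, Eve 42, Dave 64 → Hank.
The two rules agree on Hank.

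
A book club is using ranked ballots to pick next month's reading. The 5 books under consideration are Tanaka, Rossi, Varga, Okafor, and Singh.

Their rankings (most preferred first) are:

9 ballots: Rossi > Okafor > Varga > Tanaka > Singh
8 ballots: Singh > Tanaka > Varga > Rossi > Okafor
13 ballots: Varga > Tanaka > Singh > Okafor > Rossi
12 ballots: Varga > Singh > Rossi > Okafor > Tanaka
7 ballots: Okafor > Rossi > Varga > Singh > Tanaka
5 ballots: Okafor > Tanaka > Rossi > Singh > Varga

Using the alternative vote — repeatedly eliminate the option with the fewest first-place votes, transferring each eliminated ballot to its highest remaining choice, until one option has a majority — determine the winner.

Round 1: Varga 25, Okafor 12, Rossi 9, Singh 8, Tanaka 0. Tanaka has the fewest and is eliminated.
Round 2: Varga 25, Okafor 12, Rossi 9, Singh 8. Singh has the fewest and is eliminated.
Round 3: Varga 33, Okafor 12, Rossi 9. Varga has a majority.

Varga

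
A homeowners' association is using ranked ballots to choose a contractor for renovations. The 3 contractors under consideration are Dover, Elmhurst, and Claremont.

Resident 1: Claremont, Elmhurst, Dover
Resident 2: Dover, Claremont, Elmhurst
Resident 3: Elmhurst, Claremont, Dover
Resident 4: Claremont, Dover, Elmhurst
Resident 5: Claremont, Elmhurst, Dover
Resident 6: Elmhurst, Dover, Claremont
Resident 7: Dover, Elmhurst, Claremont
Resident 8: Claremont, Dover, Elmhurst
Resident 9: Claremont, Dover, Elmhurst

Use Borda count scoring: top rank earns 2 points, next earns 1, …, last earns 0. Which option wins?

Claremont

Borda scores:
  Dover: 0 + 2 + 0 + 1 + 0 + 1 + 2 + 1 + 1 = 8
  Elmhurst: 1 + 0 + 2 + 0 + 1 + 2 + 1 + 0 + 0 = 7
  Claremont: 2 + 1 + 1 + 2 + 2 + 0 + 0 + 2 + 2 = 12
Claremont has the highest total.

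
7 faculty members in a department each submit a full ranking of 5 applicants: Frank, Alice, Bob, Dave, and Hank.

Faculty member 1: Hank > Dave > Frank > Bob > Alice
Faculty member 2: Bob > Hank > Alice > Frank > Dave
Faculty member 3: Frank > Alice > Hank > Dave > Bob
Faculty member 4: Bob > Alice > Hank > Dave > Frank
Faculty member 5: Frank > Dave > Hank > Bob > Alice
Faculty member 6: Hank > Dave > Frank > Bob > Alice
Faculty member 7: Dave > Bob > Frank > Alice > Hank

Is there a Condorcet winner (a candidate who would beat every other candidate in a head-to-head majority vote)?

Head-to-head results (7 voters total):
Frank vs Alice: Frank wins 5–2.
Frank vs Bob: Frank wins 4–3.
Frank vs Dave: Dave wins 4–3.
Frank vs Hank: Hank wins 4–3.
Alice vs Bob: Bob wins 6–1.
Alice vs Dave: Dave wins 4–3.
Alice vs Hank: Hank wins 4–3.
Bob vs Dave: Dave wins 5–2.
Bob vs Hank: Hank wins 4–3.
Dave vs Hank: Hank wins 5–2.
Hank beats each rival — Frank (4–3), Alice (4–3), Bob (4–3), Dave (5–2) — so Hank is the Condorcet winner.

Yes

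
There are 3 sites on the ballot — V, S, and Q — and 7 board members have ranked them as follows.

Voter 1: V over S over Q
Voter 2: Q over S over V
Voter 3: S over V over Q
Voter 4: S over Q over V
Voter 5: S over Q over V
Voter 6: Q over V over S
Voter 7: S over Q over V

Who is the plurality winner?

S

First-place vote totals:
  V: 1
  S: 4
  Q: 2
S has the most first-place votes.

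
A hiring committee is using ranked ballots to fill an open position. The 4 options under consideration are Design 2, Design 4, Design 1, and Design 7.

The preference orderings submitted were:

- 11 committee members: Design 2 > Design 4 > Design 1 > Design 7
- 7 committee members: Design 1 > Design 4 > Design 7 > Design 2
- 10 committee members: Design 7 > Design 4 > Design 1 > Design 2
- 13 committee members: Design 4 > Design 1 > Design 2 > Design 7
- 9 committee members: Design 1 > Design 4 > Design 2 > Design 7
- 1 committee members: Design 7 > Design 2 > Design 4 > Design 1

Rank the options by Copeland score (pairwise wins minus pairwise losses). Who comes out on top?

Design 4

Pairwise results:
  Design 2 vs Design 4: Design 4 wins 39–12.
  Design 2 vs Design 1: Design 1 wins 39–12.
  Design 2 vs Design 7: Design 2 wins 33–18.
  Design 4 vs Design 1: Design 4 wins 35–16.
  Design 4 vs Design 7: Design 4 wins 40–11.
  Design 1 vs Design 7: Design 1 wins 40–11.
Copeland scores (wins − losses):
  Design 2: 1 − 2 = -1
  Design 4: 3 − 0 = 3
  Design 1: 2 − 1 = 1
  Design 7: 0 − 3 = -3
Design 4 has the best Copeland score.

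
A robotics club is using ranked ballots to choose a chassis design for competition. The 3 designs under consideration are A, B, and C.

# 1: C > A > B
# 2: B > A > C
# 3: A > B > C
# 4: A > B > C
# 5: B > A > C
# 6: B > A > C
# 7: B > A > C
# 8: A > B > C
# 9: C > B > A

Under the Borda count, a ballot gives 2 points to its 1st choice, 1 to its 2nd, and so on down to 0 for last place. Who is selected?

B

Borda scores:
  A: 1 + 1 + 2 + 2 + 1 + 1 + 1 + 2 + 0 = 11
  B: 0 + 2 + 1 + 1 + 2 + 2 + 2 + 1 + 1 = 12
  C: 2 + 0 + 0 + 0 + 0 + 0 + 0 + 0 + 2 = 4
B has the highest total.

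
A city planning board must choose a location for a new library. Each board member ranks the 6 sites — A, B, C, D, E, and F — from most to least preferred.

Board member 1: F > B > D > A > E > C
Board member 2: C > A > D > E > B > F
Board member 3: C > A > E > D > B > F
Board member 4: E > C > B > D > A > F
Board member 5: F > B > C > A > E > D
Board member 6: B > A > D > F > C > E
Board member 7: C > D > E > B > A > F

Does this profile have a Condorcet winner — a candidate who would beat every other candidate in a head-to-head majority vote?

Head-to-head results (7 voters total):
A vs B: B wins 5–2.
A vs C: C wins 5–2.
A vs D: A wins 4–3.
A vs E: A wins 5–2.
A vs F: A wins 5–2.
B vs C: C wins 4–3.
B vs D: B wins 4–3.
B vs E: E wins 4–3.
B vs F: B wins 5–2.
C vs D: C wins 5–2.
C vs E: C wins 5–2.
C vs F: C wins 4–3.
D vs E: D wins 4–3.
D vs F: D wins 5–2.
E vs F: E wins 4–3.
C beats each rival — A (5–2), B (4–3), D (5–2), E (5–2), F (4–3) — so C is the Condorcet winner.

Yes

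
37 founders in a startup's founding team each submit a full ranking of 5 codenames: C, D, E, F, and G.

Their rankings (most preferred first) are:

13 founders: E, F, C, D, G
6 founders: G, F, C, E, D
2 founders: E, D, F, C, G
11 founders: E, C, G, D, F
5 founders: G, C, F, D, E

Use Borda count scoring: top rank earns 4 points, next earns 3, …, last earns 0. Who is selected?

Borda scores:
  C: 13·2 + 6·2 + 2·1 + 11·3 + 5·3 = 88
  D: 13·1 + 6·0 + 2·3 + 11·1 + 5·1 = 35
  E: 13·4 + 6·1 + 2·4 + 11·4 + 5·0 = 110
  F: 13·3 + 6·3 + 2·2 + 11·0 + 5·2 = 71
  G: 13·0 + 6·4 + 2·0 + 11·2 + 5·4 = 66
E has the highest total.

E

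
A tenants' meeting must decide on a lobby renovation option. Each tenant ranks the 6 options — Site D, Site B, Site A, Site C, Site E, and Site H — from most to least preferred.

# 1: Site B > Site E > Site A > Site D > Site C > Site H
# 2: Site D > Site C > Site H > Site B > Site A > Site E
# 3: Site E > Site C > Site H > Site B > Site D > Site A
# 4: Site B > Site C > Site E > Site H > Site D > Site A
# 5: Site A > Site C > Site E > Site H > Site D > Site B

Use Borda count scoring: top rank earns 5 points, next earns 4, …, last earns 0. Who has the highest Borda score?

Borda scores:
  Site D: 2 + 5 + 1 + 1 + 1 = 10
  Site B: 5 + 2 + 2 + 5 + 0 = 14
  Site A: 3 + 1 + 0 + 0 + 5 = 9
  Site C: 1 + 4 + 4 + 4 + 4 = 17
  Site E: 4 + 0 + 5 + 3 + 3 = 15
  Site H: 0 + 3 + 3 + 2 + 2 = 10
Site C has the highest total.

Site C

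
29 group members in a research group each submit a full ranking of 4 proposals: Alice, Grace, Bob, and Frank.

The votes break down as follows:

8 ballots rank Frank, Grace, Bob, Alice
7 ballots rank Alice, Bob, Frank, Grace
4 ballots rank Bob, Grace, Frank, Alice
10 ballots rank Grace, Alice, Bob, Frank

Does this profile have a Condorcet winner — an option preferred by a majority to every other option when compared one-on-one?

No

Head-to-head results (29 voters total):
Alice vs Grace: Grace wins 22–7.
Alice vs Bob: Alice wins 17–12.
Alice vs Frank: Alice wins 17–12.
Grace vs Bob: Grace wins 18–11.
Grace vs Frank: Frank wins 15–14.
Bob vs Frank: Bob wins 21–8.
No candidate beats all others: Alice beats Frank beats Grace beats Alice, a majority cycle.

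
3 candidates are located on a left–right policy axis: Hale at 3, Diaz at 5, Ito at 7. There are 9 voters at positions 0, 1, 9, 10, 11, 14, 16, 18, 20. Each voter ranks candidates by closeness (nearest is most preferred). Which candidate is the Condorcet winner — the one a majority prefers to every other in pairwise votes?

Ito

With single-peaked preferences on a line, the Condorcet winner is the candidate closest to the median voter.
The median voter (position 11) is closest to Ito at 7.
Check: Ito vs Hale — voters closer to Ito: 7 of 9.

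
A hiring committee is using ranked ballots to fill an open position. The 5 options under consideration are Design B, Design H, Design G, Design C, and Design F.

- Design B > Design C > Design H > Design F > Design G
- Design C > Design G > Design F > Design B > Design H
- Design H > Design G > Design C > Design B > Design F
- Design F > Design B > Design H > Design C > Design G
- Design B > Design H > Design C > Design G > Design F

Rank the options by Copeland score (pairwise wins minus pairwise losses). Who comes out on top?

Pairwise results:
  Design B vs Design H: Design B wins 4–1.
  Design B vs Design G: Design B wins 3–2.
  Design B vs Design C: Design B wins 3–2.
  Design B vs Design F: Design B wins 3–2.
  Design H vs Design G: Design H wins 4–1.
  Design H vs Design C: Design H wins 3–2.
  Design H vs Design F: Design H wins 3–2.
  Design G vs Design C: Design C wins 4–1.
  Design G vs Design F: Design G wins 3–2.
  Design C vs Design F: Design C wins 4–1.
Copeland scores (wins − losses):
  Design B: 4 − 0 = 4
  Design H: 3 − 1 = 2
  Design G: 1 − 3 = -2
  Design C: 2 − 2 = 0
  Design F: 0 − 4 = -4
Design B has the best Copeland score.

Design B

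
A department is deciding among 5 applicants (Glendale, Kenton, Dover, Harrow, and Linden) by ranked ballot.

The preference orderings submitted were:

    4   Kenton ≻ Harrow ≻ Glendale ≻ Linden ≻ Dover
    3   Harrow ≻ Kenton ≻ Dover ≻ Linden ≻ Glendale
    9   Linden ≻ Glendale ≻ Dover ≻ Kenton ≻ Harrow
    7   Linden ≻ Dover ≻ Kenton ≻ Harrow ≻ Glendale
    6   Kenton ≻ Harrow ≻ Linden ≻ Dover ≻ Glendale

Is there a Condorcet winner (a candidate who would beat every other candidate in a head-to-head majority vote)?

Yes

Head-to-head results (29 voters total):
Glendale vs Kenton: Kenton wins 20–9.
Glendale vs Dover: Dover wins 16–13.
Glendale vs Harrow: Harrow wins 20–9.
Glendale vs Linden: Linden wins 25–4.
Kenton vs Dover: Dover wins 16–13.
Kenton vs Harrow: Kenton wins 26–3.
Kenton vs Linden: Linden wins 16–13.
Dover vs Harrow: Dover wins 16–13.
Dover vs Linden: Linden wins 26–3.
Harrow vs Linden: Linden wins 16–13.
Linden beats each rival — Glendale (25–4), Kenton (16–13), Dover (26–3), Harrow (16–13) — so Linden is the Condorcet winner.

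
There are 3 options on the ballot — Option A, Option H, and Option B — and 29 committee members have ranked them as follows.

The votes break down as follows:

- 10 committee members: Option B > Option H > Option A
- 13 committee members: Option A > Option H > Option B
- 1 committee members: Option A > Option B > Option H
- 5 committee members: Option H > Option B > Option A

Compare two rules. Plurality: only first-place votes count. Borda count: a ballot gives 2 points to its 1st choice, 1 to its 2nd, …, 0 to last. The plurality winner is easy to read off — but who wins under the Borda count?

Plurality first-place counts: Option A 14, Option H 5, Option B 10 → Option A.
Borda totals: Option A 28, Option H 33, Option B 26 → Option H.

Option H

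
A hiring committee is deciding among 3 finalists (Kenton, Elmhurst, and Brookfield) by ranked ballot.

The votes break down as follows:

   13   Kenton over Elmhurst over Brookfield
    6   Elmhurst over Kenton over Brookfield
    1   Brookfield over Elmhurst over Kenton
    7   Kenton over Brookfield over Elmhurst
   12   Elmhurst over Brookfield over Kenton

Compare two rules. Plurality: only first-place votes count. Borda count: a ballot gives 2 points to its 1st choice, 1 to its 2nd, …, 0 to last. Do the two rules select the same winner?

Plurality first-place counts: Kenton 20, Elmhurst 18, Brookfield 1 → Kenton.
Borda totals: Kenton 46, Elmhurst 50, Brookfield 21 → Elmhurst.
The two rules disagree: plurality picks Kenton, Borda picks Elmhurst.

No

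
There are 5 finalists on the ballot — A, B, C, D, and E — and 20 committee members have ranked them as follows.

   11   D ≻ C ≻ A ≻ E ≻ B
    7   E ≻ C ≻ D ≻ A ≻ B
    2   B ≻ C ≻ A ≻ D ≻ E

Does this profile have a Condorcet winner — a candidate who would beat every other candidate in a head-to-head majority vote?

Yes

Head-to-head results (20 voters total):
A vs B: A wins 18–2.
A vs C: C wins 20–0.
A vs D: D wins 18–2.
A vs E: A wins 13–7.
B vs C: C wins 18–2.
B vs D: D wins 18–2.
B vs E: E wins 18–2.
C vs D: D wins 11–9.
C vs E: C wins 13–7.
D vs E: D wins 13–7.
D beats each rival — A (18–2), B (18–2), C (11–9), E (13–7) — so D is the Condorcet winner.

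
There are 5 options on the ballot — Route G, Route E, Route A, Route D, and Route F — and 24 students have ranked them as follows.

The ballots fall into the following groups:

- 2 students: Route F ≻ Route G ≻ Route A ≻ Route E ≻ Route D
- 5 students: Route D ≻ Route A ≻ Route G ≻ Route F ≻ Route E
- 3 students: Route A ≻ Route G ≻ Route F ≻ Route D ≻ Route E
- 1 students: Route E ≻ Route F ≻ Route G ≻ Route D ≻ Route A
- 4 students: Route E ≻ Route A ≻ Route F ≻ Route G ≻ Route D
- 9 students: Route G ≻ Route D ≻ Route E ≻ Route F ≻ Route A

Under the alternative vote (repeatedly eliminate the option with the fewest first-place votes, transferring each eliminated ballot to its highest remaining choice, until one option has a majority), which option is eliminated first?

Route F

Round 1: Route G 9, Route E 5, Route D 5, Route A 3, Route F 2. Route F has the fewest and is eliminated.
Round 2: Route G 11, Route E 5, Route D 5, Route A 3. Route A has the fewest and is eliminated.
Round 3: Route G 14, Route E 5, Route D 5. Route G has a majority.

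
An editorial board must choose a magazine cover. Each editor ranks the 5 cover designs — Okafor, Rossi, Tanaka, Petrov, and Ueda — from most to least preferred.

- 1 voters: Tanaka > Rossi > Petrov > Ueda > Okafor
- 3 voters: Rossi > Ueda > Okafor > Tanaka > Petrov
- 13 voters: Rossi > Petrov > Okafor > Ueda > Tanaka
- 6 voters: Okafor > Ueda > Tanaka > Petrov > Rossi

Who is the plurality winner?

Rossi

First-place vote totals:
  Okafor: 6
  Rossi: 16
  Tanaka: 1
  Petrov: 0
  Ueda: 0
Rossi has the most first-place votes.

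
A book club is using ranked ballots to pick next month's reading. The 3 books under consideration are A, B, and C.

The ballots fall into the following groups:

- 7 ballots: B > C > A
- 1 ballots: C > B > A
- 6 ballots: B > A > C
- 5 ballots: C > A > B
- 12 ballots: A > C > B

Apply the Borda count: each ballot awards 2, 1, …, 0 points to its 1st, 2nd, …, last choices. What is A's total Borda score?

35

Borda scores:
  A: 7·0 + 0 + 6·1 + 5·1 + 12·2 = 35
  B: 7·2 + 1 + 6·2 + 5·0 + 12·0 = 27
  C: 7·1 + 2 + 6·0 + 5·2 + 12·1 = 31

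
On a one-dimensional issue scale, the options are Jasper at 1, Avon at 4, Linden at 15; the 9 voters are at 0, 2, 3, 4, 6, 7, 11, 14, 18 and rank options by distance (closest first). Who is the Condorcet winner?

Avon

With single-peaked preferences on a line, the Condorcet winner is the candidate closest to the median voter.
The median voter (position 6) is closest to Avon at 4.
Check: Avon vs Linden — voters closer to Avon: 6 of 9.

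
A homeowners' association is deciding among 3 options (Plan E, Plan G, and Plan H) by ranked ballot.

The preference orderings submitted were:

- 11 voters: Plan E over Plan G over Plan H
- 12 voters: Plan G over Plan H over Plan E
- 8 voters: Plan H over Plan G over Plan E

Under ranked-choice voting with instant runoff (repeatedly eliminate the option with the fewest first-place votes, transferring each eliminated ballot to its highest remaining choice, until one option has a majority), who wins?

Round 1: Plan G 12, Plan E 11, Plan H 8. Plan H has the fewest and is eliminated.
Round 2: Plan G 20, Plan E 11. Plan G has a majority.

Plan G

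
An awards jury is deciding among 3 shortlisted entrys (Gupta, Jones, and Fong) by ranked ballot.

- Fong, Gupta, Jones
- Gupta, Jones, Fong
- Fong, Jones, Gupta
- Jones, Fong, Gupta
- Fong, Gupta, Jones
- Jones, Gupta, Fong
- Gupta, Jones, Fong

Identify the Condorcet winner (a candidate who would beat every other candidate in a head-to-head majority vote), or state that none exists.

Head-to-head results (7 voters total):
Gupta vs Jones: Gupta wins 4–3.
Gupta vs Fong: Fong wins 4–3.
Jones vs Fong: Jones wins 4–3.
No candidate beats all others: Gupta beats Jones beats Fong beats Gupta, a majority cycle.

There is no Condorcet winner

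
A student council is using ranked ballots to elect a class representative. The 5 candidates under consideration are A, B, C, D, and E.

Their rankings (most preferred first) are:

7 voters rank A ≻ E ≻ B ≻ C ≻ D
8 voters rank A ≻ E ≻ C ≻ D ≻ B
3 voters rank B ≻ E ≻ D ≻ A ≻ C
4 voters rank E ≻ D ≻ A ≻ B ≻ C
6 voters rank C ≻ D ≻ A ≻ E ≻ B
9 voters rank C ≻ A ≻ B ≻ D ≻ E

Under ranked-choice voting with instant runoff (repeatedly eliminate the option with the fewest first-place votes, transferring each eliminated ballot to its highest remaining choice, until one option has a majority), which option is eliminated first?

Round 1: A 15, C 15, E 4, B 3, D 0. D has the fewest and is eliminated.
Round 2: A 15, C 15, E 4, B 3. B has the fewest and is eliminated.
Round 3: A 15, C 15, E 7. E has the fewest and is eliminated.
Round 4: A 22, C 15. A has a majority.

D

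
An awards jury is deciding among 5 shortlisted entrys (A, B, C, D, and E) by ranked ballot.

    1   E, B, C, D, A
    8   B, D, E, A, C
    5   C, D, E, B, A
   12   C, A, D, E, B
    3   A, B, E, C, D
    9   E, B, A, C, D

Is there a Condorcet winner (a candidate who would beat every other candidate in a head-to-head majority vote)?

No

Head-to-head results (38 voters total):
A vs B: B wins 23–15.
A vs C: A wins 20–18.
A vs D: A wins 24–14.
A vs E: E wins 23–15.
B vs C: B wins 21–17.
B vs D: B wins 21–17.
B vs E: E wins 27–11.
C vs D: C wins 30–8.
C vs E: E wins 21–17.
D vs E: D wins 25–13.
No candidate beats all others: A beats D beats E beats A, a majority cycle.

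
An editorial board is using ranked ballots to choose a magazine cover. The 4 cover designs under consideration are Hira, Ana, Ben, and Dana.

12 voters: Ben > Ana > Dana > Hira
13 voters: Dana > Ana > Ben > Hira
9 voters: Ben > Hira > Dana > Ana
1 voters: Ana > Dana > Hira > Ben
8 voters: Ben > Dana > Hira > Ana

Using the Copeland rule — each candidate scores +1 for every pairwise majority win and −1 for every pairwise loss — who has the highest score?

Pairwise results:
  Hira vs Ana: Ana wins 26–17.
  Hira vs Ben: Ben wins 42–1.
  Hira vs Dana: Dana wins 34–9.
  Ana vs Ben: Ben wins 29–14.
  Ana vs Dana: Dana wins 30–13.
  Ben vs Dana: Ben wins 29–14.
Copeland scores (wins − losses):
  Hira: 0 − 3 = -3
  Ana: 1 − 2 = -1
  Ben: 3 − 0 = 3
  Dana: 2 − 1 = 1
Ben has the best Copeland score.

Ben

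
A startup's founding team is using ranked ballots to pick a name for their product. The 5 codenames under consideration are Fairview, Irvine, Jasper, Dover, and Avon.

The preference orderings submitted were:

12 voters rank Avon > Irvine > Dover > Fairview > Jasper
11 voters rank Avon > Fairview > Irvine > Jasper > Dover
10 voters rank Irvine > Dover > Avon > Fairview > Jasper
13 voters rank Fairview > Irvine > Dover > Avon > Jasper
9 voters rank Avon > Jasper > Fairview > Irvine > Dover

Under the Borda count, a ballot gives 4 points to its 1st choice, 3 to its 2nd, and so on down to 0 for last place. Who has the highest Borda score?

Avon

Borda scores:
  Fairview: 12·1 + 11·3 + 10·1 + 13·4 + 9·2 = 125
  Irvine: 12·3 + 11·2 + 10·4 + 13·3 + 9·1 = 146
  Jasper: 12·0 + 11·1 + 10·0 + 13·0 + 9·3 = 38
  Dover: 12·2 + 11·0 + 10·3 + 13·2 + 9·0 = 80
  Avon: 12·4 + 11·4 + 10·2 + 13·1 + 9·4 = 161
Avon has the highest total.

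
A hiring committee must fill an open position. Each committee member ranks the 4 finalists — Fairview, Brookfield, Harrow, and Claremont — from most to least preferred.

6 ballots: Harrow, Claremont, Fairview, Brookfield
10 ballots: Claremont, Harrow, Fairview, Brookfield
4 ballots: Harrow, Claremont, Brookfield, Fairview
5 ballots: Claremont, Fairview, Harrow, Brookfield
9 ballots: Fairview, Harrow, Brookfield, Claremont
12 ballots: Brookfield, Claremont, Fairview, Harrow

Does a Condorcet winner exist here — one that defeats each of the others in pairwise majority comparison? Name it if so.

Head-to-head results (46 voters total):
Fairview vs Brookfield: Fairview wins 30–16.
Fairview vs Harrow: Fairview wins 26–20.
Fairview vs Claremont: Claremont wins 37–9.
Brookfield vs Harrow: Harrow wins 34–12.
Brookfield vs Claremont: Claremont wins 25–21.
Harrow vs Claremont: Claremont wins 27–19.
Claremont beats each rival — Fairview (37–9), Brookfield (25–21), Harrow (27–19) — so Claremont is the Condorcet winner.

Claremont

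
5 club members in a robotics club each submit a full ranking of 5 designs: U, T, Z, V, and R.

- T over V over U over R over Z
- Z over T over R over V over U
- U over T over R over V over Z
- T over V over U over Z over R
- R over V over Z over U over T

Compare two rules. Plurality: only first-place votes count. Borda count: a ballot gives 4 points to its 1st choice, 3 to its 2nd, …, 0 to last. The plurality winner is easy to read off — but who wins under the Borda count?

T

Plurality first-place counts: U 1, T 2, Z 1, V 0, R 1 → T.
Borda totals: U 9, T 14, Z 7, V 11, R 9 → T.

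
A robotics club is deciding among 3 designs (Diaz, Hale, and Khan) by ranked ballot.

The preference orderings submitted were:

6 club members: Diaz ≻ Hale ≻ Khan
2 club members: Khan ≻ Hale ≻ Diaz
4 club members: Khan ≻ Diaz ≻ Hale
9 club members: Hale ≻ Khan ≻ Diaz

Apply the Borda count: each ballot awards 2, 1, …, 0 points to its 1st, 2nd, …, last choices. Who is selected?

Hale

Borda scores:
  Diaz: 6·2 + 2·0 + 4·1 + 9·0 = 16
  Hale: 6·1 + 2·1 + 4·0 + 9·2 = 26
  Khan: 6·0 + 2·2 + 4·2 + 9·1 = 21
Hale has the highest total.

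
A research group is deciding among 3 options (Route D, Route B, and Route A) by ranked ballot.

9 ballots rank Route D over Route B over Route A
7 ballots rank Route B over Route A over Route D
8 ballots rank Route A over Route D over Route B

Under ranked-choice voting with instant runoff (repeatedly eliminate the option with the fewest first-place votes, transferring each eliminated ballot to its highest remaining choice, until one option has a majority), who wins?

Route A

Round 1: Route D 9, Route A 8, Route B 7. Route B has the fewest and is eliminated.
Round 2: Route A 15, Route D 9. Route A has a majority.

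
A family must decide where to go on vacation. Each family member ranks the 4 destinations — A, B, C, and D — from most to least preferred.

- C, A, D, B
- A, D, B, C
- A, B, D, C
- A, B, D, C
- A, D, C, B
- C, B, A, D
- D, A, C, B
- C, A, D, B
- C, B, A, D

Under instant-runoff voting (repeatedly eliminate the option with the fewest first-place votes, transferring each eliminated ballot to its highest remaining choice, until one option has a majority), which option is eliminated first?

B

Round 1: A 4, C 4, D 1, B 0. B has the fewest and is eliminated.
Round 2: A 4, C 4, D 1. D has the fewest and is eliminated.
Round 3: A 5, C 4. A has a majority.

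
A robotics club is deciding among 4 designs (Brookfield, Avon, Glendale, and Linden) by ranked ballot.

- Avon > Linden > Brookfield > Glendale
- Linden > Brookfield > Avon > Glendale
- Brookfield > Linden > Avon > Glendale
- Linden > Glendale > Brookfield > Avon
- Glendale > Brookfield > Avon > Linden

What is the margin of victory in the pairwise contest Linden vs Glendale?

Ballots ranking Linden above Glendale: 4.
Ballots ranking Glendale above Linden: 1.
Linden wins 4–1, a margin of 3.

3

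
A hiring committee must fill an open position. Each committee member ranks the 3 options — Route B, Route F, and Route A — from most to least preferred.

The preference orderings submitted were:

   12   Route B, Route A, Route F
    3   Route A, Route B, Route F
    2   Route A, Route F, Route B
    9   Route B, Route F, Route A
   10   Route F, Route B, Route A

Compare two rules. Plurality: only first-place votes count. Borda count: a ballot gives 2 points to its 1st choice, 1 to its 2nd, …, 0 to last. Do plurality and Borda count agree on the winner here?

Plurality first-place counts: Route B 21, Route F 10, Route A 5 → Route B.
Borda totals: Route B 55, Route F 31, Route A 22 → Route B.
The two rules agree on Route B.

Yes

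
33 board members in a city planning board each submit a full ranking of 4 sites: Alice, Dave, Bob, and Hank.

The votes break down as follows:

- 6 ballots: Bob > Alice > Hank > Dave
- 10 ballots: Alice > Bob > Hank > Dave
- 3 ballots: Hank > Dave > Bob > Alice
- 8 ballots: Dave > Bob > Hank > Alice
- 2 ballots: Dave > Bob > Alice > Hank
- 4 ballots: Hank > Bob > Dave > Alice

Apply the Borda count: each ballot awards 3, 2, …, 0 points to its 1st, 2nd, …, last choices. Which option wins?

Bob

Borda scores:
  Alice: 6·2 + 10·3 + 3·0 + 8·0 + 2·1 + 4·0 = 44
  Dave: 6·0 + 10·0 + 3·2 + 8·3 + 2·3 + 4·1 = 40
  Bob: 6·3 + 10·2 + 3·1 + 8·2 + 2·2 + 4·2 = 69
  Hank: 6·1 + 10·1 + 3·3 + 8·1 + 2·0 + 4·3 = 45
Bob has the highest total.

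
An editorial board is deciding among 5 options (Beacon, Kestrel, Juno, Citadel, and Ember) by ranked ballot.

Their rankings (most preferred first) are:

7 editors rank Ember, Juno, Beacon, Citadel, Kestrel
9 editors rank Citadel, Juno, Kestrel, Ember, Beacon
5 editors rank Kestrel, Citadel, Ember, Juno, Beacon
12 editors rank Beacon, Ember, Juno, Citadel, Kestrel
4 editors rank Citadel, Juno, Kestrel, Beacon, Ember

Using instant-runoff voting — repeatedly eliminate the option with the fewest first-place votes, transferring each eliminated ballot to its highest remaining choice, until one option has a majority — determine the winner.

Round 1: Citadel 13, Beacon 12, Ember 7, Kestrel 5, Juno 0. Juno has the fewest and is eliminated.
Round 2: Citadel 13, Beacon 12, Ember 7, Kestrel 5. Kestrel has the fewest and is eliminated.
Round 3: Citadel 18, Beacon 12, Ember 7. Ember has the fewest and is eliminated.
Round 4: Beacon 19, Citadel 18. Beacon has a majority.

Beacon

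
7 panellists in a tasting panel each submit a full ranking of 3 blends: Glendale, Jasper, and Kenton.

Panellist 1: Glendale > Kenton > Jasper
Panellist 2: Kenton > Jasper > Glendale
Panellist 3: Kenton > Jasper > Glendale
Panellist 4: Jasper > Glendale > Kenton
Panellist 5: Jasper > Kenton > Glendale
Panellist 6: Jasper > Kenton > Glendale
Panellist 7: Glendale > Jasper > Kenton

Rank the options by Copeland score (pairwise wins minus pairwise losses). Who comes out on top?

Jasper

Pairwise results:
  Glendale vs Jasper: Jasper wins 5–2.
  Glendale vs Kenton: Kenton wins 4–3.
  Jasper vs Kenton: Jasper wins 4–3.
Copeland scores (wins − losses):
  Glendale: 0 − 2 = -2
  Jasper: 2 − 0 = 2
  Kenton: 1 − 1 = 0
Jasper has the best Copeland score.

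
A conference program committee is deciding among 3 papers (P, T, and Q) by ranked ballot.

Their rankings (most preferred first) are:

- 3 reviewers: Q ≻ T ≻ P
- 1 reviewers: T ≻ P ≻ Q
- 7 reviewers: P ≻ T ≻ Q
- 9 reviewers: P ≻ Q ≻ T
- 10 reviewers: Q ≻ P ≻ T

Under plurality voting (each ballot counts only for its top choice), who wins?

P

First-place vote totals:
  P: 16
  T: 1
  Q: 13
P has the most first-place votes.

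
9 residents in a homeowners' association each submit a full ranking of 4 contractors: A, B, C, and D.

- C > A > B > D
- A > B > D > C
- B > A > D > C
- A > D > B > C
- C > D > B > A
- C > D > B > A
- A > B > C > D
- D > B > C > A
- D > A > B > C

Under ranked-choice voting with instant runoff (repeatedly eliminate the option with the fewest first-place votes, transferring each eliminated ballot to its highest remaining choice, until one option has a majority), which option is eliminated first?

Round 1: A 3, C 3, D 2, B 1. B has the fewest and is eliminated.
Round 2: A 4, C 3, D 2. D has the fewest and is eliminated.
Round 3: A 5, C 4. A has a majority.

B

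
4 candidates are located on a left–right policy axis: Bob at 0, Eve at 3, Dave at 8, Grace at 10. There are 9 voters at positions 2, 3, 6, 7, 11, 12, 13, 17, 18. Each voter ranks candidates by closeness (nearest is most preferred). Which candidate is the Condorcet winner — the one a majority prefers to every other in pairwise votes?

Grace

With single-peaked preferences on a line, the Condorcet winner is the candidate closest to the median voter.
The median voter (position 11) is closest to Grace at 10.
Check: Grace vs Eve — voters closer to Grace: 6 of 9.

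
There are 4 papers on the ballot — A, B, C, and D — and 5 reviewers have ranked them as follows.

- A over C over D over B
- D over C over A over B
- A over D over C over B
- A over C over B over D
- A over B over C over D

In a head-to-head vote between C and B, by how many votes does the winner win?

3

Ballots ranking C above B: 4.
Ballots ranking B above C: 1.
C wins 4–1, a margin of 3.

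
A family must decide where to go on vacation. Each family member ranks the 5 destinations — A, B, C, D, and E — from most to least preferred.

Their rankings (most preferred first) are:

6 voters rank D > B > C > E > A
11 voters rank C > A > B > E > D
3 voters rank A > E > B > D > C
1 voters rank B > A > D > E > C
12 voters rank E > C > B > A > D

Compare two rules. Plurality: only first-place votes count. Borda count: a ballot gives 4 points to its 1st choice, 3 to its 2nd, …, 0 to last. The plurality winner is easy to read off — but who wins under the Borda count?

C

Plurality first-place counts: A 3, B 1, C 11, D 6, E 12 → E.
Borda totals: A 60, B 74, C 92, D 29, E 75 → C.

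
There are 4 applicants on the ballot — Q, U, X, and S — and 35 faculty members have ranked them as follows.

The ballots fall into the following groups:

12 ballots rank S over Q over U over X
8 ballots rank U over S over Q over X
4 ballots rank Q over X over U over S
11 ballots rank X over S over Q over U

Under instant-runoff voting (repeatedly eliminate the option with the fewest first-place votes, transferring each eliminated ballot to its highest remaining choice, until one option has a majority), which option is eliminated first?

Q

Round 1: S 12, X 11, U 8, Q 4. Q has the fewest and is eliminated.
Round 2: X 15, S 12, U 8. U has the fewest and is eliminated.
Round 3: S 20, X 15. S has a majority.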